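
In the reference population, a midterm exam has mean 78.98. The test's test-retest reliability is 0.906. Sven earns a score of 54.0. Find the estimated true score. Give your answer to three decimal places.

56.348

Kelley's formula gives T̂ = 0.906·54.0 + 0.094·78.98 = 48.9240 + 7.42412 = 56.3481.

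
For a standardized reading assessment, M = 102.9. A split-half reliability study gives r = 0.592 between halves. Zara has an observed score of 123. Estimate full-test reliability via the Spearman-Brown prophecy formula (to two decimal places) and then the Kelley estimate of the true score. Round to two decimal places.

117.77

Spearman-Brown: ρ = 2r/(1 + r) = 2(0.592)/(1 + 0.592) = 1.1840/1.592 = 0.7437 → 0.74
Regress the observed score toward the mean by the unreliability: T̂ = 0.74·123 + 0.26·102.9 = 91.02 + 26.754 = 117.774.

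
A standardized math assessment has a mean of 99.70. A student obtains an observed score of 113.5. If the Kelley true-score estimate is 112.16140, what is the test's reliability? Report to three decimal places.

T̂ = ρX + (1 − ρ)μ  ⇒  T̂ − μ = ρ(X − μ)
ρ = (T̂ − μ)/(X − μ) = (112.16140 − 99.70) / (113.5 − 99.70) = 12.46140 / 13.80 = 0.90300

0.903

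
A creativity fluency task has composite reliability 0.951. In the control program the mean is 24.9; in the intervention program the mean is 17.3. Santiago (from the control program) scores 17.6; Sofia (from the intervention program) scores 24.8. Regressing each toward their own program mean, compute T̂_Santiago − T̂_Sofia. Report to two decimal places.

T̂_Santiago = 0.951(17.6) + 0.049(24.9) = 17.9577
T̂_Sofia = 0.951(24.8) + 0.049(17.3) = 24.4325
Difference = 17.9577 − 24.4325 = -6.4748

-6.47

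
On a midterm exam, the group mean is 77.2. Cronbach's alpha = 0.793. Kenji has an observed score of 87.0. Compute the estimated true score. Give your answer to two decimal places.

84.97

Weight the observed score by reliability and the mean by (1 − reliability): T̂ = 0.793·87.0 + 0.207·77.2 = 68.9910 + 15.9804 = 84.971.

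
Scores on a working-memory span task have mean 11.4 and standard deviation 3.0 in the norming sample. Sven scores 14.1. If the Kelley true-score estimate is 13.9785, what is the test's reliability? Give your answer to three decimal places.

T̂ = ρX + (1 − ρ)μ  ⇒  T̂ − μ = ρ(X − μ)
ρ = (T̂ − μ)/(X − μ) = (13.9785 − 11.4) / (14.1 − 11.4) = 2.5785 / 2.7 = 0.95500

0.955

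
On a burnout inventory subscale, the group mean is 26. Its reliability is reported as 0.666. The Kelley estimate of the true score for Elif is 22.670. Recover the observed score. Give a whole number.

21

T̂ = ρX + (1 − ρ)μ  ⇒  X = (T̂ − (1 − ρ)μ) / ρ
X = (22.670 − 0.334 × 26) / 0.666 = (22.670 − 8.684) / 0.666 = 13.986 / 0.666 = 21.00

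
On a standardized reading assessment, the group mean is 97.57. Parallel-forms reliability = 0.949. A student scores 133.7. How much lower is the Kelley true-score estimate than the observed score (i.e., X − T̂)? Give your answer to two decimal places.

1.84

T̂ = ρX + (1 − ρ)μ
  = 0.949 × 133.7 + 0.051 × 97.57
  = 126.8813 + 4.97607
  = 131.8574
  ≈ 131.857
X − T̂ = 133.7 − 131.857 = 1.843 → 1.84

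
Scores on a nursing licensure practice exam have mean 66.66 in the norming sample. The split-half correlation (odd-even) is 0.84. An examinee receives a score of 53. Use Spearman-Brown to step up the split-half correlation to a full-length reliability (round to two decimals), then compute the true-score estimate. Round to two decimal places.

Spearman-Brown: ρ = 2r/(1 + r) = 2(0.84)/(1 + 0.84) = 1.680/1.84 = 0.9130 → 0.91
T̂ = ρX + (1 − ρ)μ
  = 0.91 × 53 + 0.09 × 66.66
  = 48.23 + 5.9994
  = 54.229
  ≈ 54.23

54.23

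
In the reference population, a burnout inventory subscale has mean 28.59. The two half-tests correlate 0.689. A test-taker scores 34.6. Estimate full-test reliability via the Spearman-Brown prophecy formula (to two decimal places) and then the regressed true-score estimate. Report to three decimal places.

33.518

Spearman-Brown: ρ = 2r/(1 + r) = 2(0.689)/(1 + 0.689) = 1.3780/1.689 = 0.8159 → 0.82
T̂ = 0.82(34.6) + 0.18(28.59) = 28.372 + 5.1462 = 33.5182 → 33.518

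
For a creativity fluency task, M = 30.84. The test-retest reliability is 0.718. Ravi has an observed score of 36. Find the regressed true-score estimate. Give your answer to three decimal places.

34.545

Kelley's formula gives T̂ = 0.718·36 + 0.282·30.84 = 25.848 + 8.69688 = 34.5449.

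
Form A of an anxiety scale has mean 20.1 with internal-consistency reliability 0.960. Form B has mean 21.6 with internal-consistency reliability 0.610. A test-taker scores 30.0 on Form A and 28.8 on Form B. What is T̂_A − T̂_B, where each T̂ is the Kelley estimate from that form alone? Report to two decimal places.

T̂_A = 0.960(30.0) + 0.040(20.1) = 29.6040
T̂_B = 0.610(28.8) + 0.390(21.6) = 25.9920
T̂_A − T̂_B = 3.6120

3.61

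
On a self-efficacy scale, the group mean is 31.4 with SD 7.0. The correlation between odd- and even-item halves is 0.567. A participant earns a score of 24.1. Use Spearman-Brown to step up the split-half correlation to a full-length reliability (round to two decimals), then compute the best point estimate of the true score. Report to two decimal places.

Spearman-Brown: ρ = 2r/(1 + r) = 2(0.567)/(1 + 0.567) = 1.1340/1.567 = 0.7237 → 0.72
Kelley's formula gives T̂ = 0.72·24.1 + 0.28·31.4 = 17.352 + 8.792 = 26.144.

26.14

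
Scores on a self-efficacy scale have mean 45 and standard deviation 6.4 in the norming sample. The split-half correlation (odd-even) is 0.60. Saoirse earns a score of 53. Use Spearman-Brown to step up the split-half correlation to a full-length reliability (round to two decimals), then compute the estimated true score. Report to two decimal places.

51.00

Spearman-Brown: ρ = 2r/(1 + r) = 2(0.60)/(1 + 0.60) = 1.200/1.60 = 0.7500 → 0.75
Regress the observed score toward the mean by the unreliability: T̂ = 0.75·53 + 0.25·45 = 39.75 + 11.25 = 51.000.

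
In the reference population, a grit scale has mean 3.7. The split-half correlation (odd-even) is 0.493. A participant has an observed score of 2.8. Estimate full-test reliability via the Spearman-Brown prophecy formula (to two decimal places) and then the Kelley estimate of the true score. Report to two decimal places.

3.11

Spearman-Brown: ρ = 2r/(1 + r) = 2(0.493)/(1 + 0.493) = 0.9860/1.493 = 0.6604 → 0.66
Weight the observed score by reliability and the mean by (1 − reliability): T̂ = 0.66·2.8 + 0.34·3.7 = 1.848 + 1.258 = 3.106.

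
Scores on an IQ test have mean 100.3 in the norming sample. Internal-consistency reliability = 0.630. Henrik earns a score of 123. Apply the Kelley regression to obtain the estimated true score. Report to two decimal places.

T̂ = 0.630(123) + 0.370(100.3) = 77.490 + 37.1110 = 114.601 → 114.60

114.60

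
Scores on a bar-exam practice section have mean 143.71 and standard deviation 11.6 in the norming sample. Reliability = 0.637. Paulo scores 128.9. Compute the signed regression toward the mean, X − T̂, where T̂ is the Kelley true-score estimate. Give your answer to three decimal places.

T̂ = ρX + (1 − ρ)μ
  = 0.637 × 128.9 + 0.363 × 143.71
  = 82.1093 + 52.16673
  = 134.27603
  ≈ 134.2760
X − T̂ = 128.9 − 134.2760 = -5.3760 → -5.376

-5.376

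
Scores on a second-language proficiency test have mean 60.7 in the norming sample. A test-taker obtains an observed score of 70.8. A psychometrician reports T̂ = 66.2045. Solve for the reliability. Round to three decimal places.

T̂ = ρX + (1 − ρ)μ  ⇒  T̂ − μ = ρ(X − μ)
ρ = (T̂ − μ)/(X − μ) = (66.2045 − 60.7) / (70.8 − 60.7) = 5.5045 / 10.1 = 0.54500

0.545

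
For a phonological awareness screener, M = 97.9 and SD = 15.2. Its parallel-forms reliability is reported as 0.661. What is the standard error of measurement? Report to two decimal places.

SEM = SD · √(1 − ρ) = 15.2 × √0.339 = 15.2 × 0.5822 = 8.850

8.85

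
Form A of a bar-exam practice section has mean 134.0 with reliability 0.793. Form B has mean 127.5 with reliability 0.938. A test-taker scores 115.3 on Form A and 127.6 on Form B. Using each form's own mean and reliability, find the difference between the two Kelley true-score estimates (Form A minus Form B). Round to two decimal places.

T̂_A = 0.793(115.3) + 0.207(134.0) = 119.1709
T̂_B = 0.938(127.6) + 0.062(127.5) = 127.5938
T̂_A − T̂_B = -8.4229

-8.42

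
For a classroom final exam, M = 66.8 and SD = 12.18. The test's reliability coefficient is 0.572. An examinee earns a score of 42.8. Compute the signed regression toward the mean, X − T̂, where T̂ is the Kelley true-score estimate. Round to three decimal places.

T̂ = ρX + (1 − ρ)μ
  = 0.572 × 42.8 + 0.428 × 66.8
  = 24.4816 + 28.5904
  = 53.07200
  ≈ 53.0720
X − T̂ = 42.8 − 53.0720 = -10.2720 → -10.272

-10.272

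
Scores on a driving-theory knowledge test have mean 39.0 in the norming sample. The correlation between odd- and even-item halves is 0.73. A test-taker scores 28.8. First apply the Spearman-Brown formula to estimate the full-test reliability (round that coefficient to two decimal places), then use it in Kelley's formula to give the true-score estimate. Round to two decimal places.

Spearman-Brown: ρ = 2r/(1 + r) = 2(0.73)/(1 + 0.73) = 1.460/1.73 = 0.8439 → 0.84
T̂ = 0.84(28.8) + 0.16(39.0) = 24.192 + 6.240 = 30.432 → 30.43

30.43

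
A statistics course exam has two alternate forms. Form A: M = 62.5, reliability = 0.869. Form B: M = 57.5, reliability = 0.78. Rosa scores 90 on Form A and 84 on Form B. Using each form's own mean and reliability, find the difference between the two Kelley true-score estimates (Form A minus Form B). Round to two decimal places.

T̂_A = 0.869(90) + 0.131(62.5) = 86.3975
T̂_B = 0.78(84) + 0.22(57.5) = 78.1700
T̂_A − T̂_B = 8.2275

8.23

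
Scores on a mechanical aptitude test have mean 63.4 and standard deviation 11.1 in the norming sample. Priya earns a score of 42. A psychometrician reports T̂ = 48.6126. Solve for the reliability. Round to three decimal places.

T̂ = ρX + (1 − ρ)μ  ⇒  T̂ − μ = ρ(X − μ)
ρ = (T̂ − μ)/(X − μ) = (48.6126 − 63.4) / (42 − 63.4) = -14.7874 / -21.4 = 0.69100

0.691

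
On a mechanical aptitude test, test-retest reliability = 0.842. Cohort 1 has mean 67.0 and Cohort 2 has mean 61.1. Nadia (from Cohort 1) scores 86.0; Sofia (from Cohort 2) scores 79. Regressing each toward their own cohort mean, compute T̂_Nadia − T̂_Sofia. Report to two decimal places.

6.83

T̂_Nadia = 0.842(86.0) + 0.158(67.0) = 82.9980
T̂_Sofia = 0.842(79) + 0.158(61.1) = 76.1718
Difference = 82.9980 − 76.1718 = 6.8262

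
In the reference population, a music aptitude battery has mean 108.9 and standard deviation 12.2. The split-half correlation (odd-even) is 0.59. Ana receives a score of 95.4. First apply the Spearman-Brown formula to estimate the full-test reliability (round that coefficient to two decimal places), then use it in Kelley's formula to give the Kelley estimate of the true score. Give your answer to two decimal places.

98.91

Spearman-Brown: ρ = 2r/(1 + r) = 2(0.59)/(1 + 0.59) = 1.180/1.59 = 0.7421 → 0.74
T̂ = ρX + (1 − ρ)μ
  = 0.74 × 95.4 + 0.26 × 108.9
  = 70.596 + 28.314
  = 98.910
  ≈ 98.91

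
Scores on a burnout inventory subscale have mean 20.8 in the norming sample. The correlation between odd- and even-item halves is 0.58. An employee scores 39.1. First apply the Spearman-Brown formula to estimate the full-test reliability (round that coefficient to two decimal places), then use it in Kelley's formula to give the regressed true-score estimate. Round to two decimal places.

34.16

Spearman-Brown: ρ = 2r/(1 + r) = 2(0.58)/(1 + 0.58) = 1.160/1.58 = 0.7342 → 0.73
Kelley's formula gives T̂ = 0.73·39.1 + 0.27·20.8 = 28.543 + 5.616 = 34.159.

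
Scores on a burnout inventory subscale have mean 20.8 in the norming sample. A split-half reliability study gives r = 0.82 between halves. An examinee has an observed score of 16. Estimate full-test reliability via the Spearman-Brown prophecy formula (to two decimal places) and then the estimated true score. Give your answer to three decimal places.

Spearman-Brown: ρ = 2r/(1 + r) = 2(0.82)/(1 + 0.82) = 1.640/1.82 = 0.9011 → 0.90
Weight the observed score by reliability and the mean by (1 − reliability): T̂ = 0.90·16 + 0.10·20.8 = 14.40 + 2.080 = 16.4800.

16.480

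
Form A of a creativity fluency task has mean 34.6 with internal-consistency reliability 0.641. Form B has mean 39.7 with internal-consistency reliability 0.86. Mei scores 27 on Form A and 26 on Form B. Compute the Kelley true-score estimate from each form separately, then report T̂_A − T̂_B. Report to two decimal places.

1.81

T̂_A = 0.641(27) + 0.359(34.6) = 29.7284
T̂_B = 0.86(26) + 0.14(39.7) = 27.9180
T̂_A − T̂_B = 1.8104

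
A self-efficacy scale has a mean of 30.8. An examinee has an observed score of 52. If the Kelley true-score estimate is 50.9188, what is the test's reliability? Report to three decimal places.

T̂ = ρX + (1 − ρ)μ  ⇒  T̂ − μ = ρ(X − μ)
ρ = (T̂ − μ)/(X − μ) = (50.9188 − 30.8) / (52 − 30.8) = 20.1188 / 21.2 = 0.94900

0.949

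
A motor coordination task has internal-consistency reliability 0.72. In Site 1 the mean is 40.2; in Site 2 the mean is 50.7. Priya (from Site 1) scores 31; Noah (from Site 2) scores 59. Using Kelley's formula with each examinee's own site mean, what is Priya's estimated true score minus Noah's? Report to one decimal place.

T̂_Priya = 0.72(31) + 0.28(40.2) = 33.576
T̂_Noah = 0.72(59) + 0.28(50.7) = 56.676
Difference = 33.576 − 56.676 = -23.100

-23.1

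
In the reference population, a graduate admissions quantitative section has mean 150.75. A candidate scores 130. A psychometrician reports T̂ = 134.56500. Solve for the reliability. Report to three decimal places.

T̂ = ρX + (1 − ρ)μ  ⇒  T̂ − μ = ρ(X − μ)
ρ = (T̂ − μ)/(X − μ) = (134.56500 − 150.75) / (130 − 150.75) = -16.18500 / -20.75 = 0.78000

0.780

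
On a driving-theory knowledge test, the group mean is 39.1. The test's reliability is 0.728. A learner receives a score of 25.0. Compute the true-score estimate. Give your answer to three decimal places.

T̂ = ρX + (1 − ρ)μ
  = 0.728 × 25.0 + 0.272 × 39.1
  = 18.2000 + 10.6352
  = 28.8352
  ≈ 28.835

28.835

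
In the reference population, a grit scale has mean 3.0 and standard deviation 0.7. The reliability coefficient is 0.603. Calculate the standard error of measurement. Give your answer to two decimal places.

0.44

SEM = SD · √(1 − ρ) = 0.7 × √0.397 = 0.7 × 0.6301 = 0.441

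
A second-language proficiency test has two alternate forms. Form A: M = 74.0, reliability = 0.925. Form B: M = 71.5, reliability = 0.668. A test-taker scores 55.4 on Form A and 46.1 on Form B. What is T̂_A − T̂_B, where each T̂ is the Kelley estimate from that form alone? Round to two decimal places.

T̂_A = 0.925(55.4) + 0.075(74.0) = 56.7950
T̂_B = 0.668(46.1) + 0.332(71.5) = 54.5328
T̂_A − T̂_B = 2.2622

2.26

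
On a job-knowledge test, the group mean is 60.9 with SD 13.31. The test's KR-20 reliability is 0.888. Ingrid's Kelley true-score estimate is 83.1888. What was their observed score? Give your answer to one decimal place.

T̂ = ρX + (1 − ρ)μ  ⇒  X = (T̂ − (1 − ρ)μ) / ρ
X = (83.1888 − 0.112 × 60.9) / 0.888 = (83.1888 − 6.8208) / 0.888 = 76.3680 / 0.888 = 86.000

86.0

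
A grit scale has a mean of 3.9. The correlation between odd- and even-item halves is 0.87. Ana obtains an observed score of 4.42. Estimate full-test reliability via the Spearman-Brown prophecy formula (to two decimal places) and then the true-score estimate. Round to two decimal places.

Spearman-Brown: ρ = 2r/(1 + r) = 2(0.87)/(1 + 0.87) = 1.740/1.87 = 0.9305 → 0.93
Kelley's formula gives T̂ = 0.93·4.42 + 0.07·3.9 = 4.1106 + 0.273 = 4.384.

4.38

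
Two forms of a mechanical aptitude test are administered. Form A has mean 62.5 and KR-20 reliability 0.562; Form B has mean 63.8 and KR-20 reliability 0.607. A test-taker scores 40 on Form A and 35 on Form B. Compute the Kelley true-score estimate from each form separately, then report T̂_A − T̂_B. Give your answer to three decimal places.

3.537

T̂_A = 0.562(40) + 0.438(62.5) = 49.85500
T̂_B = 0.607(35) + 0.393(63.8) = 46.31840
T̂_A − T̂_B = 3.53660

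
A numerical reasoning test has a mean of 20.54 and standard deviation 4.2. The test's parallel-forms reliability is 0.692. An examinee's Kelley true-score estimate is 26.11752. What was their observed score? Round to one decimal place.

T̂ = ρX + (1 − ρ)μ  ⇒  X = (T̂ − (1 − ρ)μ) / ρ
X = (26.11752 − 0.308 × 20.54) / 0.692 = (26.11752 − 6.32632) / 0.692 = 19.79120 / 0.692 = 28.600

28.6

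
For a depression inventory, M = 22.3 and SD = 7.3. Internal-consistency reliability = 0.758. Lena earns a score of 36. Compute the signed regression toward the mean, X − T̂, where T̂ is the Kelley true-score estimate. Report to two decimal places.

Weight the observed score by reliability and the mean by (1 − reliability): T̂ = 0.758·36 + 0.242·22.3 = 27.288 + 5.3966 = 32.6846.
X − T̂ = 36 − 32.685 = 3.315 → 3.32

3.32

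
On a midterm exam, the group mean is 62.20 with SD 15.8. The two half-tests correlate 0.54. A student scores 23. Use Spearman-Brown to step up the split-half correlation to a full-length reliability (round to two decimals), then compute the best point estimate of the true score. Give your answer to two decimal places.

Spearman-Brown: ρ = 2r/(1 + r) = 2(0.54)/(1 + 0.54) = 1.080/1.54 = 0.7013 → 0.70
T̂ = 0.70(23) + 0.30(62.20) = 16.10 + 18.6600 = 34.760 → 34.76

34.76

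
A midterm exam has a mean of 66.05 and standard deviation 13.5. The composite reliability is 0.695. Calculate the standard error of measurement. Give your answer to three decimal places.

SEM = SD · √(1 − ρ) = 13.5 × √0.305 = 13.5 × 0.5523 = 7.4556

7.456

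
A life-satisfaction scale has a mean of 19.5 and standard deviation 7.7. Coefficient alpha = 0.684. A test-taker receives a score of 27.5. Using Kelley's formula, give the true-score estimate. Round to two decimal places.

T̂ = ρX + (1 − ρ)μ
  = 0.684 × 27.5 + 0.316 × 19.5
  = 18.8100 + 6.1620
  = 24.972
  ≈ 24.97

24.97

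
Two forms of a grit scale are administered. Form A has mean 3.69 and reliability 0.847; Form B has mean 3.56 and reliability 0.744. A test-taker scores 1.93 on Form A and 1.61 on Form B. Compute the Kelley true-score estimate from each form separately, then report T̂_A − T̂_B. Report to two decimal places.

0.09

T̂_A = 0.847(1.93) + 0.153(3.69) = 2.1993
T̂_B = 0.744(1.61) + 0.256(3.56) = 2.1092
T̂_A − T̂_B = 0.0901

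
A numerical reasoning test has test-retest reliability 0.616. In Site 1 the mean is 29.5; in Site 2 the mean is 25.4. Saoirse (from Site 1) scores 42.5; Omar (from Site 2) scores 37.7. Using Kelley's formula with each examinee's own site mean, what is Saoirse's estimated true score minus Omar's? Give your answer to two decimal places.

T̂_Saoirse = 0.616(42.5) + 0.384(29.5) = 37.5080
T̂_Omar = 0.616(37.7) + 0.384(25.4) = 32.9768
Difference = 37.5080 − 32.9768 = 4.5312

4.53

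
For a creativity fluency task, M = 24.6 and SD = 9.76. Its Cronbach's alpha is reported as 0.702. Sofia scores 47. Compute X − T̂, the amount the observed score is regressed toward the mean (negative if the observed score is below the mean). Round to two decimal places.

6.68

Weight the observed score by reliability and the mean by (1 − reliability): T̂ = 0.702·47 + 0.298·24.6 = 32.994 + 7.3308 = 40.3248.
X − T̂ = 47 − 40.325 = 6.675 → 6.68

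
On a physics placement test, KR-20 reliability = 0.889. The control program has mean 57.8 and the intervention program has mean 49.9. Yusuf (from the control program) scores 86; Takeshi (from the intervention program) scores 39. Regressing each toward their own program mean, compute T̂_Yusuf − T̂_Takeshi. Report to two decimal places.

42.66

T̂_Yusuf = 0.889(86) + 0.111(57.8) = 82.8698
T̂_Takeshi = 0.889(39) + 0.111(49.9) = 40.2099
Difference = 82.8698 − 40.2099 = 42.6599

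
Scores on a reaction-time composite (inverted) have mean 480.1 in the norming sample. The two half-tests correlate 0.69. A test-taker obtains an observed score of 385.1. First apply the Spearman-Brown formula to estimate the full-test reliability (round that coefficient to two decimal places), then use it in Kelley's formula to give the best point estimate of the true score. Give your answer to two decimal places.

402.20

Spearman-Brown: ρ = 2r/(1 + r) = 2(0.69)/(1 + 0.69) = 1.380/1.69 = 0.8166 → 0.82
T̂ = ρX + (1 − ρ)μ
  = 0.82 × 385.1 + 0.18 × 480.1
  = 315.782 + 86.418
  = 402.200
  ≈ 402.20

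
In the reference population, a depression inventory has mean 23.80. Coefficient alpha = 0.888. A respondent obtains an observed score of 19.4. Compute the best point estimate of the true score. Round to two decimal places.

19.89

T̂ = 0.888(19.4) + 0.112(23.80) = 17.2272 + 2.66560 = 19.893 → 19.89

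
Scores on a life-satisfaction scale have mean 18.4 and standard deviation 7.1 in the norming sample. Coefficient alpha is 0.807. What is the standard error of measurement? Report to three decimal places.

3.119

SEM = SD · √(1 − ρ) = 7.1 × √0.193 = 7.1 × 0.4393 = 3.1192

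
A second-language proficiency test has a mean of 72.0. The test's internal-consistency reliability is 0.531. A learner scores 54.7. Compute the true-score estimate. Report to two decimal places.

Regress the observed score toward the mean by the unreliability: T̂ = 0.531·54.7 + 0.469·72.0 = 29.0457 + 33.7680 = 62.814.

62.81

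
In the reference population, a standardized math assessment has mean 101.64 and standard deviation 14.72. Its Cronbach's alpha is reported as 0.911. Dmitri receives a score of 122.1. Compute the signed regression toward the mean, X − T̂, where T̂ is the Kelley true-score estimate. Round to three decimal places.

1.821

T̂ = ρX + (1 − ρ)μ
  = 0.911 × 122.1 + 0.089 × 101.64
  = 111.2331 + 9.04596
  = 120.27906
  ≈ 120.2791
X − T̂ = 122.1 − 120.2791 = 1.8209 → 1.821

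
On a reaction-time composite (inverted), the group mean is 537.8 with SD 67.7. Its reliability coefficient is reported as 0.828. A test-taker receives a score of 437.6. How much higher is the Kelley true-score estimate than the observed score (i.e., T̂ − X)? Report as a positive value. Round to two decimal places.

17.23

Weight the observed score by reliability and the mean by (1 − reliability): T̂ = 0.828·437.6 + 0.172·537.8 = 362.3328 + 92.5016 = 454.8344.
T̂ − X = 454.834 − 437.6 = 17.234 → 17.23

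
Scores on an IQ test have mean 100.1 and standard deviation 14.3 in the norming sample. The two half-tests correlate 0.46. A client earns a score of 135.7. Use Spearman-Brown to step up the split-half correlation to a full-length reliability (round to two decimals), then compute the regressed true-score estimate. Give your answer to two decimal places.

122.53

Spearman-Brown: ρ = 2r/(1 + r) = 2(0.46)/(1 + 0.46) = 0.920/1.46 = 0.6301 → 0.63
Weight the observed score by reliability and the mean by (1 − reliability): T̂ = 0.63·135.7 + 0.37·100.1 = 85.491 + 37.037 = 122.528.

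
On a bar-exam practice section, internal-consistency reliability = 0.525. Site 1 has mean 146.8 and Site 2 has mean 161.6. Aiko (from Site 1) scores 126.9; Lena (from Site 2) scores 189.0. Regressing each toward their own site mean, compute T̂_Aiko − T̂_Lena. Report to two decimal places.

T̂_Aiko = 0.525(126.9) + 0.475(146.8) = 136.3525
T̂_Lena = 0.525(189.0) + 0.475(161.6) = 175.9850
Difference = 136.3525 − 175.9850 = -39.6325

-39.63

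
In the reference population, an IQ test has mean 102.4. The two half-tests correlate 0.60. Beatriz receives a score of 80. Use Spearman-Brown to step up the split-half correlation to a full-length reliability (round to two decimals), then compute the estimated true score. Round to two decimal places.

85.60

Spearman-Brown: ρ = 2r/(1 + r) = 2(0.60)/(1 + 0.60) = 1.200/1.60 = 0.7500 → 0.75
Regress the observed score toward the mean by the unreliability: T̂ = 0.75·80 + 0.25·102.4 = 60.00 + 25.600 = 85.600.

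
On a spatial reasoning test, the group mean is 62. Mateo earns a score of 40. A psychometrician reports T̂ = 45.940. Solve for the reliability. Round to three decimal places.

T̂ = ρX + (1 − ρ)μ  ⇒  T̂ − μ = ρ(X − μ)
ρ = (T̂ − μ)/(X − μ) = (45.940 − 62) / (40 − 62) = -16.060 / -22.0 = 0.73000

0.730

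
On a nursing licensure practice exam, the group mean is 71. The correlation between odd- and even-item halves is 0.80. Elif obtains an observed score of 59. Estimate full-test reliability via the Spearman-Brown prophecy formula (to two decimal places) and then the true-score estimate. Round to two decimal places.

60.32

Spearman-Brown: ρ = 2r/(1 + r) = 2(0.80)/(1 + 0.80) = 1.600/1.80 = 0.8889 → 0.89
Weight the observed score by reliability and the mean by (1 − reliability): T̂ = 0.89·59 + 0.11·71 = 52.51 + 7.81 = 60.320.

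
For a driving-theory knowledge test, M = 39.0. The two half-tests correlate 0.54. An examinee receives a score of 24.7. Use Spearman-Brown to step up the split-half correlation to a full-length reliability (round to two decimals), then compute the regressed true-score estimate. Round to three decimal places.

28.990

Spearman-Brown: ρ = 2r/(1 + r) = 2(0.54)/(1 + 0.54) = 1.080/1.54 = 0.7013 → 0.70
T̂ = 0.70(24.7) + 0.30(39.0) = 17.290 + 11.700 = 28.9900 → 28.990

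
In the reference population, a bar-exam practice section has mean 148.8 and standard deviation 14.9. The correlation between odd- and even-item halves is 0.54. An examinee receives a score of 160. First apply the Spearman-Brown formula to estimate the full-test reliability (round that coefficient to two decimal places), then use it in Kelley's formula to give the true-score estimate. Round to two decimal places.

Spearman-Brown: ρ = 2r/(1 + r) = 2(0.54)/(1 + 0.54) = 1.080/1.54 = 0.7013 → 0.70
Regress the observed score toward the mean by the unreliability: T̂ = 0.70·160 + 0.30·148.8 = 112.00 + 44.640 = 156.640.

156.64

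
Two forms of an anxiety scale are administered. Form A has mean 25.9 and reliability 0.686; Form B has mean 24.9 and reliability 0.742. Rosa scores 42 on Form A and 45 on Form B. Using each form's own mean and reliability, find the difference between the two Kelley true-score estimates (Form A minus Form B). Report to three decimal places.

-2.870

T̂_A = 0.686(42) + 0.314(25.9) = 36.94460
T̂_B = 0.742(45) + 0.258(24.9) = 39.81420
T̂_A − T̂_B = -2.86960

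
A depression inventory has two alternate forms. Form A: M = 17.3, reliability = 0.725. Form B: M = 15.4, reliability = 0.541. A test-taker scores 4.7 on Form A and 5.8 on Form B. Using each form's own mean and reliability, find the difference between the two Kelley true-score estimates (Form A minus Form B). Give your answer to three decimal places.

T̂_A = 0.725(4.7) + 0.275(17.3) = 8.16500
T̂_B = 0.541(5.8) + 0.459(15.4) = 10.20640
T̂_A − T̂_B = -2.04140

-2.041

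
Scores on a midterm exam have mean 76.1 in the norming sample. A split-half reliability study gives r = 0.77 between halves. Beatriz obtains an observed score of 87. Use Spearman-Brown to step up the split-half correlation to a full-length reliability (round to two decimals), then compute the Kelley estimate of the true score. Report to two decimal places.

85.58

Spearman-Brown: ρ = 2r/(1 + r) = 2(0.77)/(1 + 0.77) = 1.540/1.77 = 0.8701 → 0.87
T̂ = ρX + (1 − ρ)μ
  = 0.87 × 87 + 0.13 × 76.1
  = 75.69 + 9.893
  = 85.583
  ≈ 85.58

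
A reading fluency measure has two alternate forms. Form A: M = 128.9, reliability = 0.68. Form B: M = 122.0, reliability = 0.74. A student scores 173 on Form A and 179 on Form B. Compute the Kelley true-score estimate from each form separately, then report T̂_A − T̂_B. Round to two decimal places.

T̂_A = 0.68(173) + 0.32(128.9) = 158.8880
T̂_B = 0.74(179) + 0.26(122.0) = 164.1800
T̂_A − T̂_B = -5.2920

-5.29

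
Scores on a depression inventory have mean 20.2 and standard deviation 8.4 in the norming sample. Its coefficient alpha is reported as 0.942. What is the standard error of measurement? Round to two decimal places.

2.02

SEM = SD · √(1 − ρ) = 8.4 × √0.058 = 8.4 × 0.2408 = 2.023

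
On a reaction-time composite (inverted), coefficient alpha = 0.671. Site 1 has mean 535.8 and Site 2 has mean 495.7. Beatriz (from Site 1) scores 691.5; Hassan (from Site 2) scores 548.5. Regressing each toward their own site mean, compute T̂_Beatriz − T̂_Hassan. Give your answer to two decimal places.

T̂_Beatriz = 0.671(691.5) + 0.329(535.8) = 640.2747
T̂_Hassan = 0.671(548.5) + 0.329(495.7) = 531.1288
Difference = 640.2747 − 531.1288 = 109.1459

109.15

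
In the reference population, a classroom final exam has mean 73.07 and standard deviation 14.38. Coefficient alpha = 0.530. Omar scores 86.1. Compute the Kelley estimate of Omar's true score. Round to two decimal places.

79.98

Regress the observed score toward the mean by the unreliability: T̂ = 0.530·86.1 + 0.470·73.07 = 45.6330 + 34.34290 = 79.976.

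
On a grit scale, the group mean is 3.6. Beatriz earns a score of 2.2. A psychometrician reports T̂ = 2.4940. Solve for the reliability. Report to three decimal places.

0.790

T̂ = ρX + (1 − ρ)μ  ⇒  T̂ − μ = ρ(X − μ)
ρ = (T̂ − μ)/(X − μ) = (2.4940 − 3.6) / (2.2 − 3.6) = -1.1060 / -1.4 = 0.79000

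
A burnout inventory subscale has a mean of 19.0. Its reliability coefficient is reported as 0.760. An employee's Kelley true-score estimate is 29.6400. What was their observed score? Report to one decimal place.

33.0

T̂ = ρX + (1 − ρ)μ  ⇒  X = (T̂ − (1 − ρ)μ) / ρ
X = (29.6400 − 0.240 × 19.0) / 0.760 = (29.6400 − 4.5600) / 0.760 = 25.0800 / 0.760 = 33.000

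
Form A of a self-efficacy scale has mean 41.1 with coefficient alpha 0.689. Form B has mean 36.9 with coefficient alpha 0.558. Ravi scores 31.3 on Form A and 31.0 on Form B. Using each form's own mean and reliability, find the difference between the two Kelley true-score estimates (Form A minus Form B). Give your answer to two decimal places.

0.74

T̂_A = 0.689(31.3) + 0.311(41.1) = 34.3478
T̂_B = 0.558(31.0) + 0.442(36.9) = 33.6078
T̂_A − T̂_B = 0.7400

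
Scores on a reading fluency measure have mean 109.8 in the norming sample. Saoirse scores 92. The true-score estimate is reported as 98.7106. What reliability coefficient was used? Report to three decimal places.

0.623

T̂ = ρX + (1 − ρ)μ  ⇒  T̂ − μ = ρ(X − μ)
ρ = (T̂ − μ)/(X − μ) = (98.7106 − 109.8) / (92 − 109.8) = -11.0894 / -17.8 = 0.62300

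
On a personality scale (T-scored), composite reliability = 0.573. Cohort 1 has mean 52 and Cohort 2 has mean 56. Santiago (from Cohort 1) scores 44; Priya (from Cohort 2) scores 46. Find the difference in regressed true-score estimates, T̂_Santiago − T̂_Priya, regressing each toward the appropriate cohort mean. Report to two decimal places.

T̂_Santiago = 0.573(44) + 0.427(52) = 47.4160
T̂_Priya = 0.573(46) + 0.427(56) = 50.2700
Difference = 47.4160 − 50.2700 = -2.8540

-2.85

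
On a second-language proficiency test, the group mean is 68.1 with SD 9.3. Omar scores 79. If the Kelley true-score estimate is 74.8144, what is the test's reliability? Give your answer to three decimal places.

T̂ = ρX + (1 − ρ)μ  ⇒  T̂ − μ = ρ(X − μ)
ρ = (T̂ − μ)/(X − μ) = (74.8144 − 68.1) / (79 − 68.1) = 6.7144 / 10.9 = 0.61600

0.616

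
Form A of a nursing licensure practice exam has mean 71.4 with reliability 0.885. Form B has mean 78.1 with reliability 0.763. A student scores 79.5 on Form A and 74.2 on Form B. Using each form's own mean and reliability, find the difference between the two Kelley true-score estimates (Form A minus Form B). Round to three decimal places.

T̂_A = 0.885(79.5) + 0.115(71.4) = 78.56850
T̂_B = 0.763(74.2) + 0.237(78.1) = 75.12430
T̂_A − T̂_B = 3.44420

3.444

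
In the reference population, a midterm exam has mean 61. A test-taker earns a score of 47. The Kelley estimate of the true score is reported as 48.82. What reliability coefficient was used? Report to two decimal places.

0.87

T̂ = ρX + (1 − ρ)μ  ⇒  T̂ − μ = ρ(X − μ)
ρ = (T̂ − μ)/(X − μ) = (48.82 − 61) / (47 − 61) = -12.18 / -14.0 = 0.8700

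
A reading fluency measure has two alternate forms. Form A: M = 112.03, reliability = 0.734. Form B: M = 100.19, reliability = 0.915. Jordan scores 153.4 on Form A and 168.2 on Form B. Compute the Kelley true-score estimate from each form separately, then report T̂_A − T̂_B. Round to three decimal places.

T̂_A = 0.734(153.4) + 0.266(112.03) = 142.39558
T̂_B = 0.915(168.2) + 0.085(100.19) = 162.41915
T̂_A − T̂_B = -20.02357

-20.024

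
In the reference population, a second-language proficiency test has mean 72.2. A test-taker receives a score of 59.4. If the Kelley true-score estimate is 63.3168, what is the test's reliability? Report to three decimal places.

0.694

T̂ = ρX + (1 − ρ)μ  ⇒  T̂ − μ = ρ(X − μ)
ρ = (T̂ − μ)/(X − μ) = (63.3168 − 72.2) / (59.4 − 72.2) = -8.8832 / -12.8 = 0.69400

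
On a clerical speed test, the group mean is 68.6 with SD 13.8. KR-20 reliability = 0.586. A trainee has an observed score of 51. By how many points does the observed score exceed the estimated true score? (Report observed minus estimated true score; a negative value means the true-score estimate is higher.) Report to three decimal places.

Regress the observed score toward the mean by the unreliability: T̂ = 0.586·51 + 0.414·68.6 = 29.886 + 28.4004 = 58.28640.
X − T̂ = 51 − 58.2864 = -7.2864 → -7.286

-7.286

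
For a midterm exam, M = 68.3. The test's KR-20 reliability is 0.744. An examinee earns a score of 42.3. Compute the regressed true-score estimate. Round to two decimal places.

48.96

T̂ = 0.744(42.3) + 0.256(68.3) = 31.4712 + 17.4848 = 48.956 → 48.96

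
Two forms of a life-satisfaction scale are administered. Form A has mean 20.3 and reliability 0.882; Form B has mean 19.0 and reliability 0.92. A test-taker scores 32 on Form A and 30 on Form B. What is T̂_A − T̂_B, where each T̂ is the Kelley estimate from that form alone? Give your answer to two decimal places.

T̂_A = 0.882(32) + 0.118(20.3) = 30.6194
T̂_B = 0.92(30) + 0.08(19.0) = 29.1200
T̂_A − T̂_B = 1.4994

1.50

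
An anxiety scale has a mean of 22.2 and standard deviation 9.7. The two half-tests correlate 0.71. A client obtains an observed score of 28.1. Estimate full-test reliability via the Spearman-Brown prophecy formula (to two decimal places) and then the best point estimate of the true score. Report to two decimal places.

Spearman-Brown: ρ = 2r/(1 + r) = 2(0.71)/(1 + 0.71) = 1.420/1.71 = 0.8304 → 0.83
T̂ = ρX + (1 − ρ)μ
  = 0.83 × 28.1 + 0.17 × 22.2
  = 23.323 + 3.774
  = 27.097
  ≈ 27.10

27.10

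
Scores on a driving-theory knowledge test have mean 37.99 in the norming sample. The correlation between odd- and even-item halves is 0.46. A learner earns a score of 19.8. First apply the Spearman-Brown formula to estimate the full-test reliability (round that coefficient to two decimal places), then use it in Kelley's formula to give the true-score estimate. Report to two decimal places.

Spearman-Brown: ρ = 2r/(1 + r) = 2(0.46)/(1 + 0.46) = 0.920/1.46 = 0.6301 → 0.63
T̂ = ρX + (1 − ρ)μ
  = 0.63 × 19.8 + 0.37 × 37.99
  = 12.474 + 14.0563
  = 26.530
  ≈ 26.53

26.53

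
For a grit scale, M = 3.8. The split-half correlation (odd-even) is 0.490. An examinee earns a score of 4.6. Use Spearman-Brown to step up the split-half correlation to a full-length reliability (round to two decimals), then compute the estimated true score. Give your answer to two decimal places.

4.33

Spearman-Brown: ρ = 2r/(1 + r) = 2(0.490)/(1 + 0.490) = 0.9800/1.490 = 0.6577 → 0.66
Regress the observed score toward the mean by the unreliability: T̂ = 0.66·4.6 + 0.34·3.8 = 3.036 + 1.292 = 4.328.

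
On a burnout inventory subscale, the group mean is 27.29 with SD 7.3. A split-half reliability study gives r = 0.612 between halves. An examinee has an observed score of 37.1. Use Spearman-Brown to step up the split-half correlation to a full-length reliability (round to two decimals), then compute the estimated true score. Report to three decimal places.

34.746

Spearman-Brown: ρ = 2r/(1 + r) = 2(0.612)/(1 + 0.612) = 1.2240/1.612 = 0.7593 → 0.76
T̂ = 0.76(37.1) + 0.24(27.29) = 28.196 + 6.5496 = 34.7456 → 34.746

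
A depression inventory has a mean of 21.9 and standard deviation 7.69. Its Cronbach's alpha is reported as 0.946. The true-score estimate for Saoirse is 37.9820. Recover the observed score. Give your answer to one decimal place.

T̂ = ρX + (1 − ρ)μ  ⇒  X = (T̂ − (1 − ρ)μ) / ρ
X = (37.9820 − 0.054 × 21.9) / 0.946 = (37.9820 − 1.1826) / 0.946 = 36.7994 / 0.946 = 38.900

38.9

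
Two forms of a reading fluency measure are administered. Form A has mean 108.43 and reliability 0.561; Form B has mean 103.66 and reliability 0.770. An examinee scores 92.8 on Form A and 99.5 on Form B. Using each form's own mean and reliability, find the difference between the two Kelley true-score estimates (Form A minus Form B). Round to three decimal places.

T̂_A = 0.561(92.8) + 0.439(108.43) = 99.66157
T̂_B = 0.770(99.5) + 0.230(103.66) = 100.45680
T̂_A − T̂_B = -0.79523

-0.795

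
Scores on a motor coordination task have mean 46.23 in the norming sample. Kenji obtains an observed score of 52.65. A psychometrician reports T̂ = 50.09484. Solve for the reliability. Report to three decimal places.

T̂ = ρX + (1 − ρ)μ  ⇒  T̂ − μ = ρ(X − μ)
ρ = (T̂ − μ)/(X − μ) = (50.09484 − 46.23) / (52.65 − 46.23) = 3.86484 / 6.42 = 0.60200

0.602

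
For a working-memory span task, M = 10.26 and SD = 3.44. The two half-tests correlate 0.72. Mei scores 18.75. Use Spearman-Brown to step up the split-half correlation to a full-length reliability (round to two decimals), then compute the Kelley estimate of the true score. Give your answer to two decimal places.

Spearman-Brown: ρ = 2r/(1 + r) = 2(0.72)/(1 + 0.72) = 1.440/1.72 = 0.8372 → 0.84
Kelley's formula gives T̂ = 0.84·18.75 + 0.16·10.26 = 15.7500 + 1.6416 = 17.392.

17.39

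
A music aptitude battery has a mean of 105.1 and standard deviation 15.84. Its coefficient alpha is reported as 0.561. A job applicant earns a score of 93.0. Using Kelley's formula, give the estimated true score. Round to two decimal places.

98.31

T̂ = ρX + (1 − ρ)μ
  = 0.561 × 93.0 + 0.439 × 105.1
  = 52.1730 + 46.1389
  = 98.312
  ≈ 98.31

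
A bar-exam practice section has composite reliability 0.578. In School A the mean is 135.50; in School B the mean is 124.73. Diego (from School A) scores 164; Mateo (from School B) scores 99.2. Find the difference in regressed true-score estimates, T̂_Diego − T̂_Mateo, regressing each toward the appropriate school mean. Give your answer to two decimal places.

T̂_Diego = 0.578(164) + 0.422(135.50) = 151.9730
T̂_Mateo = 0.578(99.2) + 0.422(124.73) = 109.9737
Difference = 151.9730 − 109.9737 = 41.9993

42.00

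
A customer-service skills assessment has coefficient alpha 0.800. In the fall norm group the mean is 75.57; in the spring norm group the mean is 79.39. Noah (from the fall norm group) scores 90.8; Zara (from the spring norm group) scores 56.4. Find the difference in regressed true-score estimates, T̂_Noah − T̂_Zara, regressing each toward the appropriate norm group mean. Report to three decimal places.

26.756

T̂_Noah = 0.800(90.8) + 0.200(75.57) = 87.75400
T̂_Zara = 0.800(56.4) + 0.200(79.39) = 60.99800
Difference = 87.75400 − 60.99800 = 26.75600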